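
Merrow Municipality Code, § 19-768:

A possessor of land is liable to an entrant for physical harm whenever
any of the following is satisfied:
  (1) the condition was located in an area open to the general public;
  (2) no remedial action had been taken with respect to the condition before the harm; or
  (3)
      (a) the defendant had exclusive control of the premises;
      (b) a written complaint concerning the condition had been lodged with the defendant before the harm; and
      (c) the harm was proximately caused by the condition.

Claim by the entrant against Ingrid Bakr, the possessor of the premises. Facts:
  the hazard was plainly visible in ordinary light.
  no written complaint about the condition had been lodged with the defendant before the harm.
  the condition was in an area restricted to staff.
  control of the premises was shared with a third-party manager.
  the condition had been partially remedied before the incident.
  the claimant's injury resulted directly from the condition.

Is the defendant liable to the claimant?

No — not liable.

(1) public area — not met.
(2) no remedial action — fails.
(a) exclusive control — fails.
(b) complaint lodged — fails.
(c) proximate cause — holds.
(3): F AND F AND T → false.
Overall: F OR F OR F → false.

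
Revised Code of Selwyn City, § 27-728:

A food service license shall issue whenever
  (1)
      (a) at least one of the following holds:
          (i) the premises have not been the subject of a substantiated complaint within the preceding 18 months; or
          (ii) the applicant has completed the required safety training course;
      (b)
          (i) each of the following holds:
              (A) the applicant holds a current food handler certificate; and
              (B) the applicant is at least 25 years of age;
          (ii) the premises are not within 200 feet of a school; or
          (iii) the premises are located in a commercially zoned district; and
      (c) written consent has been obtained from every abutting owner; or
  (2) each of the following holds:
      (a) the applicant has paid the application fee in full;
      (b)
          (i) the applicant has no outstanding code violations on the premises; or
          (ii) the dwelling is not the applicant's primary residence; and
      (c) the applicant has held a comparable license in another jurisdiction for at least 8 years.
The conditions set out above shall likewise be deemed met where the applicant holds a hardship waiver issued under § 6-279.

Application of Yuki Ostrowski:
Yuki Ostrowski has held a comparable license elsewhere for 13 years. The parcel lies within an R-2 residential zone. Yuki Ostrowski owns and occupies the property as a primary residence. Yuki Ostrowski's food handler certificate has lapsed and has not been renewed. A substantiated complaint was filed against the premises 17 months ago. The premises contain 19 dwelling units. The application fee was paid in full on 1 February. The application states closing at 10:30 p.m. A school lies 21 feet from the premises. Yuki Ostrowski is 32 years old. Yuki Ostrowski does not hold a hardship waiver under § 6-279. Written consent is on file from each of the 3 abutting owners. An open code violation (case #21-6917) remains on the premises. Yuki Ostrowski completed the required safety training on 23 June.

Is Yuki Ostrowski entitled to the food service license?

No — denied.

(i) no complaint in 18 mo. — not met.
(ii) safety training — holds.
So (a) is satisfied (F OR T).
(A) food handler cert. — not met.
(B) age ≥ 25 — holds.
So (i) is not satisfied (F AND T).
(ii) ≥200 ft from school — not satisfied.
(iii) commercially zoned — not satisfied.
(b) = F OR F OR F = false.
(c) all abutters consent — satisfied.
(1): T AND F AND T → false.
(a) fee paid — met.
(i) no code violations — not satisfied.
(ii) not (primary residence) — not satisfied.
(b) = F OR F = false.
(c) prior license ≥ 8 yr — satisfied.
So (2) is not satisfied (T AND F AND T).
Overall: F OR F → false.
Exception (hardship waiver) — not satisfied.
Result: main false OR exception false → false.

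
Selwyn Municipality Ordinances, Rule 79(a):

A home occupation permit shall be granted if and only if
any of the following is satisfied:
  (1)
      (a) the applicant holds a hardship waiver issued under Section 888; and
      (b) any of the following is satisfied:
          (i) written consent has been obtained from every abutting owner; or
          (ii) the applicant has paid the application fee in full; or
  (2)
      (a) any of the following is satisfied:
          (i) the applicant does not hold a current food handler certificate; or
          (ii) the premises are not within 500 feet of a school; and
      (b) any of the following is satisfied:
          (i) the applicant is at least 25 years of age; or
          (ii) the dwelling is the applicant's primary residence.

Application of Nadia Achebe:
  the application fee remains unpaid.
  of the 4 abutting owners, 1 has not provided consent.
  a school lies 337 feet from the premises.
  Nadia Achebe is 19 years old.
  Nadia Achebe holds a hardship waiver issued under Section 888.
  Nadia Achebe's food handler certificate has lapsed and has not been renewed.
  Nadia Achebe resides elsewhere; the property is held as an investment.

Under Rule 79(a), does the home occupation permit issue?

(a) hardship waiver — satisfied.
(i) all abutters consent — fails.
(ii) fee paid — not met.
So (b) is not satisfied (F OR F).
So (1) is not satisfied (T AND F).
(i) not (food handler cert.) — holds.
(ii) ≥500 ft from school — not met.
(a): T OR F → true.
(i) age ≥ 25 — not met.
(ii) primary residence — not satisfied.
So (b) is not satisfied (F OR F).
So (2) is not satisfied (T AND F).
Overall: F OR F → false.

No — denied.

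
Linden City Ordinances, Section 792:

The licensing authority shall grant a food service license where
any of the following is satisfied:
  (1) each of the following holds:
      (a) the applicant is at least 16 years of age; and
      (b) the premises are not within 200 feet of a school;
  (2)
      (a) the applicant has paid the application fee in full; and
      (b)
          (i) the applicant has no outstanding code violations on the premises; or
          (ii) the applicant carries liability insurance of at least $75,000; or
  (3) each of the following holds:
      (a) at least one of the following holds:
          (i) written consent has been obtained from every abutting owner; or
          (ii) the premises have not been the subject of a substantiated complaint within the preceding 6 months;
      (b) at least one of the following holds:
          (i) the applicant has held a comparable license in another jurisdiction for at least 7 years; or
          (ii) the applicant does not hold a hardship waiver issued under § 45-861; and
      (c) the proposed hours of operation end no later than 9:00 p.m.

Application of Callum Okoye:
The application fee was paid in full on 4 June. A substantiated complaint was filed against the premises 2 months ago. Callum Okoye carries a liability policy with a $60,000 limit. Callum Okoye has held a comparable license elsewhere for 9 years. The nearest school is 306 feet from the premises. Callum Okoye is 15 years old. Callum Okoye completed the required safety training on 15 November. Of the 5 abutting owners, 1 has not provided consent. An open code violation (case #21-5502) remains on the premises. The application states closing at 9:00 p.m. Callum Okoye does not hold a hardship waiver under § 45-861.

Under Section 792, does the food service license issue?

(a) age ≥ 16 — not satisfied.
(b) ≥200 ft from school — satisfied.
So (1) is not satisfied (F AND T).
(a) fee paid — holds.
(i) no code violations — fails.
(ii) insurance ≥ $75,000 — fails.
(b) = F OR F = false.
(2) = T AND F = false.
(i) all abutters consent — not met.
(ii) no complaint in 6 mo. — fails.
So (a) is not satisfied (F OR F).
(i) prior license ≥ 7 yr — satisfied.
(ii) not (hardship waiver) — holds.
So (b) is satisfied (T OR T).
(c) closes by 9 p.m. — met.
So (3) is not satisfied (F AND T AND T).
Overall = F OR F OR F = false.

No — denied.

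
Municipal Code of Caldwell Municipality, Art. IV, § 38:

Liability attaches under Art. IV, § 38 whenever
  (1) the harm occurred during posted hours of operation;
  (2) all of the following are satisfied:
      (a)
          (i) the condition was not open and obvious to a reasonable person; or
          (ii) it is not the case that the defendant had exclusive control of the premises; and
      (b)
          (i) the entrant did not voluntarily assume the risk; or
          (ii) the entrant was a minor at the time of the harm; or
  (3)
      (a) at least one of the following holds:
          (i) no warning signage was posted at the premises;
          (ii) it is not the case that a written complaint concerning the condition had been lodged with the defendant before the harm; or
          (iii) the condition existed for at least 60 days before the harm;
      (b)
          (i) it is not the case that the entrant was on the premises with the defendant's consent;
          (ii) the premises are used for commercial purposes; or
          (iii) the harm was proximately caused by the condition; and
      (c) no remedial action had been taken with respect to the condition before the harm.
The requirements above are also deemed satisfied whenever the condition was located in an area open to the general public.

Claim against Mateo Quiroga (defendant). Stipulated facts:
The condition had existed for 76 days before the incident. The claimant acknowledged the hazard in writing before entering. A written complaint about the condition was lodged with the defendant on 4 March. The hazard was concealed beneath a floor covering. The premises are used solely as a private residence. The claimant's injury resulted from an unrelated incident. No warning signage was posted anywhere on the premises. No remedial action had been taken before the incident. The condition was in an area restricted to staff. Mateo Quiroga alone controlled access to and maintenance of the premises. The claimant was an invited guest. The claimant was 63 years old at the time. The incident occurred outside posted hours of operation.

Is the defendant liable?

No — not liable.

(1) during posted hours — fails.
(i) not open/obvious — met.
(ii) not (exclusive control) — fails.
(a) = T OR F = true.
(i) no assumed risk — not met.
(ii) entrant a minor — not met.
(b): F OR F → false.
(2) = T AND F = false.
(i) no signage posted — met.
(ii) not (complaint lodged) — not satisfied.
(iii) condition ≥60 days old — holds.
So (a) is satisfied (T OR F OR T).
(i) not (consent to enter) — not met.
(ii) commercial use — not met.
(iii) proximate cause — not satisfied.
(b): F OR F OR F → false.
(c) no remedial action — holds.
So (3) is not satisfied (T AND F AND T).
Overall = F OR F OR F = false.
Exception (public area) — not satisfied.
Result: main false OR exception false → false.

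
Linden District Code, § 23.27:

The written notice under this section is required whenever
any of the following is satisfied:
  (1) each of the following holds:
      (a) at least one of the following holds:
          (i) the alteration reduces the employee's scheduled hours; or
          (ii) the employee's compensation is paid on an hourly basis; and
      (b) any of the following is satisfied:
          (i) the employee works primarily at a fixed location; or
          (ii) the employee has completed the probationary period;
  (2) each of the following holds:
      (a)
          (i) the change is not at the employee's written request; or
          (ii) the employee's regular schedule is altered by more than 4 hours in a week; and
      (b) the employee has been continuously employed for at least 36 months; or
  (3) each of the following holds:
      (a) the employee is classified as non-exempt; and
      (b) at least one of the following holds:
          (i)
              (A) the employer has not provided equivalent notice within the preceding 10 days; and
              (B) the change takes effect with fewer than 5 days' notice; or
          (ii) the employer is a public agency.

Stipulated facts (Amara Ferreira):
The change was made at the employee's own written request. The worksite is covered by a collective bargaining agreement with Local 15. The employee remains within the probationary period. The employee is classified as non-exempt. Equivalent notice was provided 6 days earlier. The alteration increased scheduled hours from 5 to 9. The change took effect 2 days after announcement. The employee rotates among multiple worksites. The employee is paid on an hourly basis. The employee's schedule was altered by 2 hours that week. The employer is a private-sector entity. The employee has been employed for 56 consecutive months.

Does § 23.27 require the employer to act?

No — not required.

(i) hours reduced — not satisfied.
(ii) hourly-paid — holds.
(a): F OR T → true.
(i) fixed location — fails.
(ii) past probation — not satisfied.
So (b) is not satisfied (F OR F).
So (1) is not satisfied (T AND F).
(i) not employee-requested — fails.
(ii) schedule shift > 4h — not met.
(a): F OR F → false.
(b) tenure ≥ 36 mo. — met.
(2) = F AND T = false.
(a) non-exempt — holds.
(A) no recent notice — fails.
(B) < 5 days' notice — satisfied.
(i) = F AND T = false.
(ii) public agency — not satisfied.
(b) = F OR F = false.
(3): T AND F → false.
So Overall is not satisfied (F OR F OR F).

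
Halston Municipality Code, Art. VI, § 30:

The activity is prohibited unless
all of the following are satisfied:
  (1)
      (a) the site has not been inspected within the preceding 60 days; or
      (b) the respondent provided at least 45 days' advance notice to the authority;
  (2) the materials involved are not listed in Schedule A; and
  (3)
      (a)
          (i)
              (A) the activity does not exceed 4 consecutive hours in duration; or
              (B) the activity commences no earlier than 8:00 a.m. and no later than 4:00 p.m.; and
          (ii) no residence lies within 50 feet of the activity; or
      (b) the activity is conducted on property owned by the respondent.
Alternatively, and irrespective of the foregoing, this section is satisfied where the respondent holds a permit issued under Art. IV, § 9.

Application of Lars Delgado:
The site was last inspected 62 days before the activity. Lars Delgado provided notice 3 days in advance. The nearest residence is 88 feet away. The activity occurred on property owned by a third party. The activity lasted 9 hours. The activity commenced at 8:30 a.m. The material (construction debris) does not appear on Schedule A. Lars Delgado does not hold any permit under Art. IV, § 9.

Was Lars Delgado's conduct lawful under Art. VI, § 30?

(a) not (site inspected) — satisfied.
(b) ≥45 days' notice — not satisfied.
So (1) is satisfied (T OR F).
(2) not (Schedule A material) — satisfied.
(A) ≤ 4 hrs duration — fails.
(B) start within hours — holds.
(i): F OR T → true.
(ii) no residence in 50 ft — satisfied.
(a): T AND T → true.
(b) own property — not satisfied.
(3) = T OR F = true.
Overall = T AND T AND T = true.
Exception (holds permit) — not satisfied.
Result: main true OR exception false → true.

Yes — lawful.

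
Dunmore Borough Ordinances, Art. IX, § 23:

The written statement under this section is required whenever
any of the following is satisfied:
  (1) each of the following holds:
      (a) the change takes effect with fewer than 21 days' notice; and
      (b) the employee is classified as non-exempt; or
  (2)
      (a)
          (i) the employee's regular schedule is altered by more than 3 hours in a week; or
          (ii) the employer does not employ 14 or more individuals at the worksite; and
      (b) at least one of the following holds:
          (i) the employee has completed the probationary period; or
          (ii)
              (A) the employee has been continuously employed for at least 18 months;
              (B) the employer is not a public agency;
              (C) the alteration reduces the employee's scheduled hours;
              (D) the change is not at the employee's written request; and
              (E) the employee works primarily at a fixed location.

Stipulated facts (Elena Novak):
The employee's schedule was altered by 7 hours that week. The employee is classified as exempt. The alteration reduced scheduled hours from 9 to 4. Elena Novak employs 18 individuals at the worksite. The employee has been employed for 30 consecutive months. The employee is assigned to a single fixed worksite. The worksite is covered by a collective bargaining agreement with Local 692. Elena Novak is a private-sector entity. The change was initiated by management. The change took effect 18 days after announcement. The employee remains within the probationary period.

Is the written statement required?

(a) < 21 days' notice — met.
(b) non-exempt — not satisfied.
(1): T AND F → false.
(i) schedule shift > 3h — met.
(ii) not (≥ 14 at site) — not met.
So (a) is satisfied (T OR F).
(i) past probation — fails.
(A) tenure ≥ 18 mo. — holds.
(B) not (public agency) — met.
(C) hours reduced — satisfied.
(D) not employee-requested — holds.
(E) fixed location — satisfied.
(ii) = T AND T AND T AND T AND T = true.
(b): F OR T → true.
(2) = T AND T = true.
So Overall is satisfied (F OR T).

Yes — required.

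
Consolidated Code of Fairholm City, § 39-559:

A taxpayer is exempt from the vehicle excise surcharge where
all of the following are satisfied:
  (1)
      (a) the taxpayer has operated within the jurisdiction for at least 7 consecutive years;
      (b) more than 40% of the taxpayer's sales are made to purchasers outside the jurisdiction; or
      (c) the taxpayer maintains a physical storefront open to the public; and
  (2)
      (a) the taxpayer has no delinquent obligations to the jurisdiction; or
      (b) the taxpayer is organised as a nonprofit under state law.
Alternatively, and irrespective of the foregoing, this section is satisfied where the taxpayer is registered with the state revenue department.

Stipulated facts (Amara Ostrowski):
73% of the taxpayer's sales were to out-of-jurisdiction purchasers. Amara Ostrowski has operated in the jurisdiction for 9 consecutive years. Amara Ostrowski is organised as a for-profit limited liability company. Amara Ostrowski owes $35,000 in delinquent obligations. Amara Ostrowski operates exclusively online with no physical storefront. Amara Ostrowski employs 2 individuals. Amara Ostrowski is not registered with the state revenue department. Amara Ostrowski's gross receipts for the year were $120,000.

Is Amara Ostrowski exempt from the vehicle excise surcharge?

(a) ≥ 7 yrs in jurisdiction — satisfied.
(b) >40% out-of-jur. sales — holds.
(c) has storefront — fails.
So (1) is satisfied (T OR T OR F).
(a) no delinquency — fails.
(b) nonprofit — not met.
(2): F OR F → false.
Overall = T AND F = false.
Exception (state-registered) — not satisfied.
Result: main false OR exception false → false.

No — not exempt.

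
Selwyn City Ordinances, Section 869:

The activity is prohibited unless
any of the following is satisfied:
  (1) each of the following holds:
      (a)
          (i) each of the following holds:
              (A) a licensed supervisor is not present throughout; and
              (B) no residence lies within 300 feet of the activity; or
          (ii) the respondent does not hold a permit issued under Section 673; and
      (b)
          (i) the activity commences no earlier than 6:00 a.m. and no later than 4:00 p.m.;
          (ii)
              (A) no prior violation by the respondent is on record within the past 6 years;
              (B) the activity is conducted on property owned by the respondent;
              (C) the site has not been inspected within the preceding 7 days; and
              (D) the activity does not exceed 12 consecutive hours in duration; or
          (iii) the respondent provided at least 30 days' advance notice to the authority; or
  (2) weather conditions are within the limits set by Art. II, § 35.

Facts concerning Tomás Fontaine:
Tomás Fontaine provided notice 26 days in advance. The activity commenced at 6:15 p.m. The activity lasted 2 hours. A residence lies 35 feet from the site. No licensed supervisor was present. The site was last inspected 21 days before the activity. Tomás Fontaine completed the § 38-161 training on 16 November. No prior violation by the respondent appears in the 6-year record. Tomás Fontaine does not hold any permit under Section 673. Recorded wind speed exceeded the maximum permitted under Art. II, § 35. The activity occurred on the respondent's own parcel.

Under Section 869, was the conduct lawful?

(A) not (supervisor present) — holds.
(B) no residence in 300 ft — not met.
(i) = T AND F = false.
(ii) not (holds permit) — met.
(a) = F OR T = true.
(i) start within hours — fails.
(A) no prior violation — holds.
(B) own property — satisfied.
(C) not (site inspected) — met.
(D) ≤ 12 hrs duration — met.
So (ii) is satisfied (T AND T AND T AND T).
(iii) ≥30 days' notice — not met.
(b): F OR T OR F → true.
(1): T AND T → true.
(2) weather ok — fails.
Overall = T OR F = true.

Yes — lawful.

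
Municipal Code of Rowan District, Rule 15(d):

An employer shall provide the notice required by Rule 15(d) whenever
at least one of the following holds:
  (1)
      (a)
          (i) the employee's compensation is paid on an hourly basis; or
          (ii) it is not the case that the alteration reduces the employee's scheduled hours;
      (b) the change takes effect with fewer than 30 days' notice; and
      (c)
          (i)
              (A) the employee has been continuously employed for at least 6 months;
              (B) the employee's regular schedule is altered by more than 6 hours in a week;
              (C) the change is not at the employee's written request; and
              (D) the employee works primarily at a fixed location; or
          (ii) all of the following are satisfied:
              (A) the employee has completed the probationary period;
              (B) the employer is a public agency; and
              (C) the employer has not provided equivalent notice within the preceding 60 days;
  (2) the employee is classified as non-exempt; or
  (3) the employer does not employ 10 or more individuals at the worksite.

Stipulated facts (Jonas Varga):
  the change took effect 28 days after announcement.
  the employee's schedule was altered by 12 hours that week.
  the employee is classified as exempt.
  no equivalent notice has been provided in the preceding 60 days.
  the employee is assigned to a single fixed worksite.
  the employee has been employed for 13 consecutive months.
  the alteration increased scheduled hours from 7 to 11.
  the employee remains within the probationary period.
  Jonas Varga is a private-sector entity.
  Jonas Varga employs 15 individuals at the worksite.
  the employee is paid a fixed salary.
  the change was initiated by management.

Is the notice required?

(i) hourly-paid — not met.
(ii) not (hours reduced) — satisfied.
(a): F OR T → true.
(b) < 30 days' notice — holds.
(A) tenure ≥ 6 mo. — satisfied.
(B) schedule shift > 6h — met.
(C) not employee-requested — satisfied.
(D) fixed location — met.
(i) = T AND T AND T AND T = true.
(A) past probation — not met.
(B) public agency — not satisfied.
(C) no recent notice — met.
So (ii) is not satisfied (F AND F AND T).
(c): T OR F → true.
(1) = T AND T AND T = true.
(2) non-exempt — fails.
(3) not (≥ 10 at site) — fails.
Overall: T OR F OR F → true.

Yes — required.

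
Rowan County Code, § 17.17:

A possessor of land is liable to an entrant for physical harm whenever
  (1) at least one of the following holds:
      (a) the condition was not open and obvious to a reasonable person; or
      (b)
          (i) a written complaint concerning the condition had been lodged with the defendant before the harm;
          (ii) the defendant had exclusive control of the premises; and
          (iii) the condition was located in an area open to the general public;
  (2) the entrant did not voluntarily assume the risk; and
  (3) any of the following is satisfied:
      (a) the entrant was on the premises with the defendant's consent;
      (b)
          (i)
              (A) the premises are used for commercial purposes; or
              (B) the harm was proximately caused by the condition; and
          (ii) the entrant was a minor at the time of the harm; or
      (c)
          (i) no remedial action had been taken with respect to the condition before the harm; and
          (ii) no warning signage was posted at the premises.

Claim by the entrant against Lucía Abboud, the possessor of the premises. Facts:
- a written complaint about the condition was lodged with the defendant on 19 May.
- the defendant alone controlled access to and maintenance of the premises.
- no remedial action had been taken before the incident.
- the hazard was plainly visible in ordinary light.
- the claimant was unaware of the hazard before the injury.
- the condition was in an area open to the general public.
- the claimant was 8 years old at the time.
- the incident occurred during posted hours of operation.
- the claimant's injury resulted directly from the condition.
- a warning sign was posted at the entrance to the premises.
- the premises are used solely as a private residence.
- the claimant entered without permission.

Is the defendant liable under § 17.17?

(a) not open/obvious — not satisfied.
(i) complaint lodged — satisfied.
(ii) exclusive control — satisfied.
(iii) public area — satisfied.
(b) = T AND T AND T = true.
(1) = F OR T = true.
(2) no assumed risk — met.
(a) consent to enter — not satisfied.
(A) commercial use — not satisfied.
(B) proximate cause — met.
(i): F OR T → true.
(ii) entrant a minor — satisfied.
So (b) is satisfied (T AND T).
(i) no remedial action — satisfied.
(ii) no signage posted — not satisfied.
(c): T AND F → false.
So (3) is satisfied (F OR T OR F).
Overall = T AND T AND T = true.

Yes — liable.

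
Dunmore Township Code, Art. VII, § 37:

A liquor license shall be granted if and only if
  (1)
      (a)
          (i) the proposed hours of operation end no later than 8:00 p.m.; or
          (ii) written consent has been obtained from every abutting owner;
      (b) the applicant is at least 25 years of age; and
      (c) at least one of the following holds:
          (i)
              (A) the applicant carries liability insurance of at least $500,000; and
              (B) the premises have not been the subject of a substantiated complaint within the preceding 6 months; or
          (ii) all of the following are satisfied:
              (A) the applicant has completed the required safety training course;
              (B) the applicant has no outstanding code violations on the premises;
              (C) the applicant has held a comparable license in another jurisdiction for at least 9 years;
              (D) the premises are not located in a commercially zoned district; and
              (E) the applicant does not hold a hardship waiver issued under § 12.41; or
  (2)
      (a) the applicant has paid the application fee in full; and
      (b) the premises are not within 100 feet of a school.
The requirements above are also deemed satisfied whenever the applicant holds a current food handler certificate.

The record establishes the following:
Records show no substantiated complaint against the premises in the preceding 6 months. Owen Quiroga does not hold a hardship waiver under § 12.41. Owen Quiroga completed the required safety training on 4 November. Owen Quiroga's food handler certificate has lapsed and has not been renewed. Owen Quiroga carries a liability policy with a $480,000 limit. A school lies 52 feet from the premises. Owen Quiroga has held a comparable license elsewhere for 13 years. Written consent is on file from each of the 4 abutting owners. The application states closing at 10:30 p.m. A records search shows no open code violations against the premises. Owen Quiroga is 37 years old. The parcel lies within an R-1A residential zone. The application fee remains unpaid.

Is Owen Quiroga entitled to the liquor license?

(i) closes by 8 p.m. — fails.
(ii) all abutters consent — satisfied.
(a) = F OR T = true.
(b) age ≥ 25 — met.
(A) insurance ≥ $500,000 — not met.
(B) no complaint in 6 mo. — holds.
So (i) is not satisfied (F AND T).
(A) safety training — met.
(B) no code violations — holds.
(C) prior license ≥ 9 yr — holds.
(D) not (commercially zoned) — satisfied.
(E) not (hardship waiver) — satisfied.
(ii): T AND T AND T AND T AND T → true.
(c) = F OR T = true.
So (1) is satisfied (T AND T AND T).
(a) fee paid — not satisfied.
(b) ≥100 ft from school — fails.
So (2) is not satisfied (F AND F).
Overall: T OR F → true.
Exception (food handler cert.) — not satisfied.
Result: main true OR exception false → true.

Yes — granted.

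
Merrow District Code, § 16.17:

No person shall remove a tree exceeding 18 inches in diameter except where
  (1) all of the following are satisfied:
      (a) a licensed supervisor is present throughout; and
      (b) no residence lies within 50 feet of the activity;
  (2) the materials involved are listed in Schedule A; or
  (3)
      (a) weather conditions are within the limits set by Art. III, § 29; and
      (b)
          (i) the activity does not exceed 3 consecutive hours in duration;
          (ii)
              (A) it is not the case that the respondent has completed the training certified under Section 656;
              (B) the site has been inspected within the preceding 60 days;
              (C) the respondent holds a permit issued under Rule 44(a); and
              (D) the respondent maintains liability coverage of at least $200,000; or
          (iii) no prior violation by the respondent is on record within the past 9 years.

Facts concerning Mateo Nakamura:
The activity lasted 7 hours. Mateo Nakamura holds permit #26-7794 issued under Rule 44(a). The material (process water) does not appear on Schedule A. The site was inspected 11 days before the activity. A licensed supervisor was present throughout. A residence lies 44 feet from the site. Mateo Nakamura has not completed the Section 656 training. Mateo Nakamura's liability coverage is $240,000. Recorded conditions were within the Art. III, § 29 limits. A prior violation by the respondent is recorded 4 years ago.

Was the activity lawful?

(a) supervisor present — met.
(b) no residence in 50 ft — fails.
(1) = T AND F = false.
(2) Schedule A material — fails.
(a) weather ok — met.
(i) ≤ 3 hrs duration — fails.
(A) not (training certified) — met.
(B) site inspected — met.
(C) holds permit — holds.
(D) coverage ≥ $200,000 — holds.
(ii): T AND T AND T AND T → true.
(iii) no prior violation — not met.
(b) = F OR T OR F = true.
(3) = T AND T = true.
Overall: F OR F OR T → true.

Yes — lawful.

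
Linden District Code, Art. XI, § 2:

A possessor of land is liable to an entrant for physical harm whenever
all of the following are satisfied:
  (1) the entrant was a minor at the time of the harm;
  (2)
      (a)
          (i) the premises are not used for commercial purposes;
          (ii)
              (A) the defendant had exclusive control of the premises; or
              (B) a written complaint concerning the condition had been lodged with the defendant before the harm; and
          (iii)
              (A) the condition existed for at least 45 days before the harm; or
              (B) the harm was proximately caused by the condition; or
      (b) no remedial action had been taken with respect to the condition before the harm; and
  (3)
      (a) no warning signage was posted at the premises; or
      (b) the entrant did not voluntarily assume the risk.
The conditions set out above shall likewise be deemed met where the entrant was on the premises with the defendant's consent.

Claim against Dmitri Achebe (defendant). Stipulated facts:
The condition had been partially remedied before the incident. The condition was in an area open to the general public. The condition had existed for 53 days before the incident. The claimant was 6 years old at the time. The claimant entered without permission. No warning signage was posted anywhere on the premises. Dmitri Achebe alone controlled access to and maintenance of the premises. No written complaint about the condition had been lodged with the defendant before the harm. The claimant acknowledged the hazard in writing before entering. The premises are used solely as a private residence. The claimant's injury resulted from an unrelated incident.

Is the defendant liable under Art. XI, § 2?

Yes — liable.

(1) entrant a minor — holds.
(i) not (commercial use) — met.
(A) exclusive control — met.
(B) complaint lodged — fails.
So (ii) is satisfied (T OR F).
(A) condition ≥45 days old — holds.
(B) proximate cause — not satisfied.
(iii) = T OR F = true.
(a) = T AND T AND T = true.
(b) no remedial action — not satisfied.
(2) = T OR F = true.
(a) no signage posted — satisfied.
(b) no assumed risk — not satisfied.
(3): T OR F → true.
So Overall is satisfied (T AND T AND T).
Exception (consent to enter) — not satisfied.
Result: main true OR exception false → true.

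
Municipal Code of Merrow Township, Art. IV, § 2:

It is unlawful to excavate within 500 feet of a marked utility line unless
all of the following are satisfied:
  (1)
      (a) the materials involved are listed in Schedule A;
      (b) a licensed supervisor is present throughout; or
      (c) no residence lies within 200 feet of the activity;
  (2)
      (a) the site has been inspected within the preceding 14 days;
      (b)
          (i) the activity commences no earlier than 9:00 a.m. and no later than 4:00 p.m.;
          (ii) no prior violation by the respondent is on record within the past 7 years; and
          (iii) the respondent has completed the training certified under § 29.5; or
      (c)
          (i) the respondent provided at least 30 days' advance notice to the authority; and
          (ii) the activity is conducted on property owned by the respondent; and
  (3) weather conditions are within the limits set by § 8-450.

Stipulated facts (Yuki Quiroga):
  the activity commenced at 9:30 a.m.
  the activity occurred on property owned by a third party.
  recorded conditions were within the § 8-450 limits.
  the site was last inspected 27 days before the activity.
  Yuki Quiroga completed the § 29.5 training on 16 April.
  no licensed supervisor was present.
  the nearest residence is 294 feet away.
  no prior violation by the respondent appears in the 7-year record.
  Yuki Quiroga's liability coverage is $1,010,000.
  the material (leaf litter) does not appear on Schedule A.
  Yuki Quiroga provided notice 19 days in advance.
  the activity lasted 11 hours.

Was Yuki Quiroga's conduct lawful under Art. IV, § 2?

(a) Schedule A material — not met.
(b) supervisor present — not met.
(c) no residence in 200 ft — holds.
(1) = F OR F OR T = true.
(a) site inspected — not satisfied.
(i) start within hours — satisfied.
(ii) no prior violation — holds.
(iii) training certified — met.
So (b) is satisfied (T AND T AND T).
(i) ≥30 days' notice — not met.
(ii) own property — not met.
(c) = F AND F = false.
(2) = F OR T OR F = true.
(3) weather ok — satisfied.
Overall = T AND T AND T = true.

Yes — lawful.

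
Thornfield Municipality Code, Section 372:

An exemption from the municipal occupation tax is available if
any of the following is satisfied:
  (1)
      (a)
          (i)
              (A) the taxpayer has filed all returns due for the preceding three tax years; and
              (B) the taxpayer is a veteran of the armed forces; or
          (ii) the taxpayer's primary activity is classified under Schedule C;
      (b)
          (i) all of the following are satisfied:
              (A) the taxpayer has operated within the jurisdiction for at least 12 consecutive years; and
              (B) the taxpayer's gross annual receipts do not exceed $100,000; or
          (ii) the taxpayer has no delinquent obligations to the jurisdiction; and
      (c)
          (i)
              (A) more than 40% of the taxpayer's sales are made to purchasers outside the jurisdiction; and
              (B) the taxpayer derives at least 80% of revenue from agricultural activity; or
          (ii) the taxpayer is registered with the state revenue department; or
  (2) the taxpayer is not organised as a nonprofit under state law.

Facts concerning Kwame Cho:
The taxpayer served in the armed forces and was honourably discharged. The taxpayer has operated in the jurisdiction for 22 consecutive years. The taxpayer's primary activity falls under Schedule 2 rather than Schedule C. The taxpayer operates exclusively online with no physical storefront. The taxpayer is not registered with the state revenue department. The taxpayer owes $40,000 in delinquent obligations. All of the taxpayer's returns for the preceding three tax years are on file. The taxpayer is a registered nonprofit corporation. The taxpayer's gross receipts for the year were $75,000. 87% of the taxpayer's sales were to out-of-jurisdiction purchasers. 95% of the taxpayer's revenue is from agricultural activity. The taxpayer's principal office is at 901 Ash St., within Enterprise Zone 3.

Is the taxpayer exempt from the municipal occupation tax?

Yes — exempt.

(A) returns current — holds.
(B) veteran — holds.
(i) = T AND T = true.
(ii) Schedule C activity — not met.
So (a) is satisfied (T OR F).
(A) ≥ 12 yrs in jurisdiction — met.
(B) receipts ≤ $100,000 — satisfied.
So (i) is satisfied (T AND T).
(ii) no delinquency — fails.
(b): T OR F → true.
(A) >40% out-of-jur. sales — satisfied.
(B) ≥80% agricultural — holds.
(i) = T AND T = true.
(ii) state-registered — not satisfied.
So (c) is satisfied (T OR F).
(1): T AND T AND T → true.
(2) not (nonprofit) — fails.
So Overall is satisfied (T OR F).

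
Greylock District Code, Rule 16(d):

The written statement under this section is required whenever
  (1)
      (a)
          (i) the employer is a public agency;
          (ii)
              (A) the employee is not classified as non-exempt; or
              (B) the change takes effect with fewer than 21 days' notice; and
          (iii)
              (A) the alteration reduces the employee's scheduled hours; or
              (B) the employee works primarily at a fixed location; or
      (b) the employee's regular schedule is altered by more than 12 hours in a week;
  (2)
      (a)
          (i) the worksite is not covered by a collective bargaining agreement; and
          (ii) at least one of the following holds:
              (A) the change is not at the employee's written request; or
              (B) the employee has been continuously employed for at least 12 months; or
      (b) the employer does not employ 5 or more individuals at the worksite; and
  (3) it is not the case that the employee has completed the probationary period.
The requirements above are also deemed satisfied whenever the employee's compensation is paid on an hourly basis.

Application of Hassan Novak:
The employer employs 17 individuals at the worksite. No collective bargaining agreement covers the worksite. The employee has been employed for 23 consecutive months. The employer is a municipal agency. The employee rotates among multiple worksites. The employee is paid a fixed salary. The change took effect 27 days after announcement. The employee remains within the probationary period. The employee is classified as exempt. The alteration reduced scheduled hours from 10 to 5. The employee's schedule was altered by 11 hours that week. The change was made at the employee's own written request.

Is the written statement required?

(i) public agency — satisfied.
(A) not (non-exempt) — satisfied.
(B) < 21 days' notice — not satisfied.
So (ii) is satisfied (T OR F).
(A) hours reduced — holds.
(B) fixed location — not met.
(iii): T OR F → true.
(a) = T AND T AND T = true.
(b) schedule shift > 12h — not satisfied.
(1): T OR F → true.
(i) no CBA — satisfied.
(A) not employee-requested — not met.
(B) tenure ≥ 12 mo. — satisfied.
So (ii) is satisfied (F OR T).
(a) = T AND T = true.
(b) not (≥ 5 at site) — fails.
(2) = T OR F = true.
(3) not (past probation) — holds.
So Overall is satisfied (T AND T AND T).
Exception (hourly-paid) — not satisfied.
Result: main true OR exception false → true.

Yes — required.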